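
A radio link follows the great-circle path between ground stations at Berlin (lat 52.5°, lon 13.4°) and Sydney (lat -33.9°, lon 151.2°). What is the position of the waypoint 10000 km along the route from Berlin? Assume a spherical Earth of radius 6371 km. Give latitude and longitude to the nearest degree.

≈ lat 9°, lon 115°

From cos δ = sin φ₁ sin φ₂ + cos φ₁ cos φ₂ cos Δλ, the central angle is δ ≈ 2.527 rad (144.8°). The total great-circle distance is δ·R ≈ 2.527 × 6371 ≈ 16097 km, so the target fraction is f = 10000/16097 ≈ 0.621.
Interpolate at f ≈ 0.621 with slerp weights a = sin((1−f)δ)/sin δ ≈ 1.417, b = sin(fδ)/sin δ ≈ 1.733.
p = a·p₁ + b·p₂ ≈ (-0.422, 0.893, 0.157); φ = arcsin(p_z) ≈ 9.06°, λ = atan2(p_y, p_x) ≈ 115.27°.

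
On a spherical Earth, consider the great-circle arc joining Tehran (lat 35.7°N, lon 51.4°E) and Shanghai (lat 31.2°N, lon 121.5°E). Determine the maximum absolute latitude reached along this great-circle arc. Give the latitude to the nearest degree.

≈ 39°N

The great circle lies in the plane with unit normal n̂ = (p₁ × p₂)/|p₁ × p₂|.
Here n̂_z ≈ +0.775; the vertex latitude is φ_max = arccos|n̂_z| ≈ 39.2°.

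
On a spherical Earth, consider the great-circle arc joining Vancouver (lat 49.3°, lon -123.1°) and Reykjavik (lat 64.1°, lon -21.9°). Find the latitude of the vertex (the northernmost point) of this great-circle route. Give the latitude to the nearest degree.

≈ 69°

The great circle lies in the plane with unit normal n̂ = (p₁ × p₂)/|p₁ × p₂|.
Here n̂_z ≈ +0.359; the vertex latitude is φ_max = arccos|n̂_z| ≈ 69.0°.
Check via Clairaut: cos φ_max = |cos φ₁| · sin C = cos(49.3°)·sin(33.4°) ≈ 0.359, again giving ≈ 69.0°.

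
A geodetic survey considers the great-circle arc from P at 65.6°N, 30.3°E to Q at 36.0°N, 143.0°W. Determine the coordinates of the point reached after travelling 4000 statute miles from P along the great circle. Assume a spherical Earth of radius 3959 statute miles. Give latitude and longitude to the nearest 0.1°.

≈ 56.3°N, 141.2°W

Write both endpoints as unit vectors p₁, p₂ with components (cos φ cos λ, cos φ sin λ, sin φ).
The central angle between the endpoints is δ = arccos(p₁·p₂) ≈ 1.366 rad (78.3°). The total great-circle distance is δ·R ≈ 1.366 × 3959 ≈ 5408 mi, so the target fraction is f = 4000/5408 ≈ 0.740.
Interpolate at f ≈ 0.740 with slerp weights a = sin((1−f)δ)/sin δ ≈ 0.356, b = sin(fδ)/sin δ ≈ 0.865.
p = a·p₁ + b·p₂ ≈ (-0.432, -0.347, 0.832); φ = arcsin(p_z) ≈ 56.34°, λ = atan2(p_y, p_x) ≈ -141.23°.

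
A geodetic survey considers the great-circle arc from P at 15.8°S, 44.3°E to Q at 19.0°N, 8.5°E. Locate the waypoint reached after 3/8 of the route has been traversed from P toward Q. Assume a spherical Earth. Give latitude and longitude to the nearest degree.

Write both endpoints as unit vectors p₁, p₂ with components (cos φ cos λ, cos φ sin λ, sin φ).
The central angle between the endpoints is δ = arccos(p₁·p₂) ≈ 0.864 rad (49.5°).
Interpolate at f = 3/8 with slerp weights a = sin((1−f)δ)/sin δ ≈ 0.676, b = sin(fδ)/sin δ ≈ 0.419.
p = a·p₁ + b·p₂ ≈ (0.857, 0.513, -0.048); φ = arcsin(p_z) ≈ -2.74°, λ = atan2(p_y, p_x) ≈ 30.90°.

≈ 3°S, 31°E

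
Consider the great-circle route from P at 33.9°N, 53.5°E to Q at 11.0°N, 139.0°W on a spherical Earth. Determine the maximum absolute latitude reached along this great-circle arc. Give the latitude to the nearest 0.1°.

The great circle lies in the plane with unit normal n̂ = (p₁ × p₂)/|p₁ × p₂|.
Here n̂_z ≈ +0.243; the vertex latitude is φ_max = arccos|n̂_z| ≈ 75.9°.
Check via Clairaut: cos φ_max = |cos φ₁| · sin C = cos(33.9°)·sin(17.0°) ≈ 0.243, again giving ≈ 75.9°.

≈ 75.9°N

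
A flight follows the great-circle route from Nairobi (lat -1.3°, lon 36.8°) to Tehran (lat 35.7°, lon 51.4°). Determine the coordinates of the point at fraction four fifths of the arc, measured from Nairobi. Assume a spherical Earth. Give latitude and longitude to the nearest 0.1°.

≈ lat 28.4°, lon 47.9°

From cos δ = sin φ₁ sin φ₂ + cos φ₁ cos φ₂ cos Δλ, the central angle is δ ≈ 0.688 rad (39.4°).
Interpolate at f = 4/5 with slerp weights a = sin((1−f)δ)/sin δ ≈ 0.216, b = sin(fδ)/sin δ ≈ 0.824.
p = a·p₁ + b·p₂ ≈ (0.590, 0.652, 0.476); φ = arcsin(p_z) ≈ 28.41°, λ = atan2(p_y, p_x) ≈ 47.85°.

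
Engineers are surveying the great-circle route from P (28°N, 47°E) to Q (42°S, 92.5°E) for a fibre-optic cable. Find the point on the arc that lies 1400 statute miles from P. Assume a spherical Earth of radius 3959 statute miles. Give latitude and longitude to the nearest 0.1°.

Convert each endpoint to a unit vector on the sphere (x = cos φ cos λ, y = cos φ sin λ, z = sin φ).
The central angle between the endpoints is δ = arccos(p₁·p₂) ≈ 1.425 rad (81.6°). The total great-circle distance is δ·R ≈ 1.425 × 3959 ≈ 5640 mi, so the target fraction is f = 1400/5640 ≈ 0.248.
Interpolate at f ≈ 0.248 with slerp weights a = sin((1−f)δ)/sin δ ≈ 0.887, b = sin(fδ)/sin δ ≈ 0.350.
p = a·p₁ + b·p₂ ≈ (0.523, 0.833, 0.182); φ = arcsin(p_z) ≈ 10.50°, λ = atan2(p_y, p_x) ≈ 57.88°.

≈ (10.5°N, 57.9°E)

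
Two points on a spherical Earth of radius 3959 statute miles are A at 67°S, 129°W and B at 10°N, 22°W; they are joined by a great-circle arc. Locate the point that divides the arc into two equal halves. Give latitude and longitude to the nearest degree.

≈ 38°S, 45°W

The haversine formula gives a central angle δ ≈ 1.847 rad (105.8°) between the endpoints.
Interpolate at f = 1/2 with slerp weights a = sin((1−f)δ)/sin δ ≈ 0.829, b = sin(fδ)/sin δ ≈ 0.829.
p = a·p₁ + b·p₂ ≈ (0.553, -0.558, -0.619); φ = arcsin(p_z) ≈ -38.25°, λ = atan2(p_y, p_x) ≈ -45.23°.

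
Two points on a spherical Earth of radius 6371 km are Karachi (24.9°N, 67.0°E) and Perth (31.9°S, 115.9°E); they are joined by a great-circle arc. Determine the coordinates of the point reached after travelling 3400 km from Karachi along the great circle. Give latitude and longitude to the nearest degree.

≈ (1°N, 87°E)

Write both endpoints as unit vectors p₁, p₂ with components (cos φ cos λ, cos φ sin λ, sin φ).
The central angle between the endpoints is δ = arccos(p₁·p₂) ≈ 1.283 rad (73.5°). The total great-circle distance is δ·R ≈ 1.283 × 6371 ≈ 8175 km, so the target fraction is f = 3400/8175 ≈ 0.416.
Interpolate at f ≈ 0.416 with slerp weights a = sin((1−f)δ)/sin δ ≈ 0.710, b = sin(fδ)/sin δ ≈ 0.530.
p = a·p₁ + b·p₂ ≈ (0.055, 0.998, 0.019); φ = arcsin(p_z) ≈ 1.08°, λ = atan2(p_y, p_x) ≈ 86.84°.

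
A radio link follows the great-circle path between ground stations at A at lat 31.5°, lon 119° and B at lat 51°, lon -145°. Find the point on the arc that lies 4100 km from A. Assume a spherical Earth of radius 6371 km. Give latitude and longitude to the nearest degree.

Write both endpoints as unit vectors p₁, p₂ with components (cos φ cos λ, cos φ sin λ, sin φ).
The central angle between the endpoints is δ = arccos(p₁·p₂) ≈ 1.213 rad (69.5°). The total great-circle distance is δ·R ≈ 1.213 × 6371 ≈ 7730 km, so the target fraction is f = 4100/7730 ≈ 0.530.
Interpolate at f ≈ 0.530 with slerp weights a = sin((1−f)δ)/sin δ ≈ 0.576, b = sin(fδ)/sin δ ≈ 0.641.
p = a·p₁ + b·p₂ ≈ (-0.568, 0.198, 0.799); φ = arcsin(p_z) ≈ 53.00°, λ = atan2(p_y, p_x) ≈ 160.77°.

≈ lat 53°, lon 161°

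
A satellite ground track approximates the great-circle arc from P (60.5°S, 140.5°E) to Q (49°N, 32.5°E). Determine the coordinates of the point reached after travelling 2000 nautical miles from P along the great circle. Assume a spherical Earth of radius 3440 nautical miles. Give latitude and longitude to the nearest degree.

From cos δ = sin φ₁ sin φ₂ + cos φ₁ cos φ₂ cos Δλ, the central angle is δ ≈ 2.429 rad (139.2°). The total great-circle distance is δ·R ≈ 2.429 × 3440 ≈ 8356 nmi, so the target fraction is f = 2000/8356 ≈ 0.239.
Interpolate at f ≈ 0.239 with slerp weights a = sin((1−f)δ)/sin δ ≈ 1.471, b = sin(fδ)/sin δ ≈ 0.840.
p = a·p₁ + b·p₂ ≈ (-0.094, 0.757, -0.647); φ = arcsin(p_z) ≈ -40.29°, λ = atan2(p_y, p_x) ≈ 97.10°.

≈ (40°S, 97°E)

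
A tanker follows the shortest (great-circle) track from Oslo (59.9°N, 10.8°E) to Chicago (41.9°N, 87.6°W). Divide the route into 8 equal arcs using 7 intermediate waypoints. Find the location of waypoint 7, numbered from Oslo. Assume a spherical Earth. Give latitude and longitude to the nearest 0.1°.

Write both endpoints as unit vectors p₁, p₂ with components (cos φ cos λ, cos φ sin λ, sin φ).
The central angle between the endpoints is δ = arccos(p₁·p₂) ≈ 1.020 rad (58.4°).
Interpolate at f = 7/8 with slerp weights a = sin((1−f)δ)/sin δ ≈ 0.149, b = sin(fδ)/sin δ ≈ 0.914.
p = a·p₁ + b·p₂ ≈ (0.102, -0.666, 0.739); φ = arcsin(p_z) ≈ 47.68°, λ = atan2(p_y, p_x) ≈ -81.29°.

≈ 47.7°N, 81.3°W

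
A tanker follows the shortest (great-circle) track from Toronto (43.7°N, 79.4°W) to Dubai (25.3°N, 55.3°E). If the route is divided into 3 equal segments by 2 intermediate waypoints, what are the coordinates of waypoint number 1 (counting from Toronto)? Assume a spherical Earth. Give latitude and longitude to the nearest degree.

From cos δ = sin φ₁ sin φ₂ + cos φ₁ cos φ₂ cos Δλ, the central angle is δ ≈ 1.736 rad (99.5°).
Interpolate at f = 1/3 with slerp weights a = sin((1−f)δ)/sin δ ≈ 0.928, b = sin(fδ)/sin δ ≈ 0.554.
p = a·p₁ + b·p₂ ≈ (0.409, -0.248, 0.878); φ = arcsin(p_z) ≈ 61.45°, λ = atan2(p_y, p_x) ≈ -31.20°.

≈ 61°N, 31°W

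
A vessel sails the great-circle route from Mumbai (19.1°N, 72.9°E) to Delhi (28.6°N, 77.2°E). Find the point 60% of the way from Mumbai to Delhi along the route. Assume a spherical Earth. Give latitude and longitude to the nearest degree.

Convert each endpoint to a unit vector on the sphere (x = cos φ cos λ, y = cos φ sin λ, z = sin φ).
The central angle between the endpoints is δ = arccos(p₁·p₂) ≈ 0.179 rad (10.3°).
Interpolate at f = 0.60 with slerp weights a = sin((1−f)δ)/sin δ ≈ 0.402, b = sin(fδ)/sin δ ≈ 0.602.
p = a·p₁ + b·p₂ ≈ (0.229, 0.878, 0.420); φ = arcsin(p_z) ≈ 24.81°, λ = atan2(p_y, p_x) ≈ 75.40°.

≈ 25°N, 75°E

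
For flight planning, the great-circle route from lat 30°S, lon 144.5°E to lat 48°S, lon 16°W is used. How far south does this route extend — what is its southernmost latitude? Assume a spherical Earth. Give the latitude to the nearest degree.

≈ 79°S

The great circle lies in the plane with unit normal n̂ = (p₁ × p₂)/|p₁ × p₂|.
Here n̂_z ≈ -0.196; the vertex latitude is φ_max = arccos|n̂_z| ≈ 78.7°.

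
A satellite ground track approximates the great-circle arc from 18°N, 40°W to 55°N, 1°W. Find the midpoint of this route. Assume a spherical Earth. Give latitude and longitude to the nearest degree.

≈ 38°N, 26°W

Convert each endpoint to a unit vector on the sphere (x = cos φ cos λ, y = cos φ sin λ, z = sin φ).
The central angle between the endpoints is δ = arccos(p₁·p₂) ≈ 0.827 rad (47.4°).
Interpolate at f = 1/2 with slerp weights a = sin((1−f)δ)/sin δ ≈ 0.546, b = sin(fδ)/sin δ ≈ 0.546.
p = a·p₁ + b·p₂ ≈ (0.711, -0.339, 0.616); φ = arcsin(p_z) ≈ 38.02°, λ = atan2(p_y, p_x) ≈ -25.51°.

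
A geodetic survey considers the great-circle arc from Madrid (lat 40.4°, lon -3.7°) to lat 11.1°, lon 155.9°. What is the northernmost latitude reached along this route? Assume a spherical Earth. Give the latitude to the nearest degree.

≈ 71°

The great circle lies in the plane with unit normal n̂ = (p₁ × p₂)/|p₁ × p₂|.
Here n̂_z ≈ +0.319; the vertex latitude is φ_max = arccos|n̂_z| ≈ 71.4°.
Check via Clairaut: cos φ_max = |cos φ₁| · sin C = cos(40.4°)·sin(24.7°) ≈ 0.319, again giving ≈ 71.4°.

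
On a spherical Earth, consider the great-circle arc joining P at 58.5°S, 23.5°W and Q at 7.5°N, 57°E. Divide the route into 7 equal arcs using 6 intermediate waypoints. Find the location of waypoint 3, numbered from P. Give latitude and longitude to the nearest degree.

≈ 36°S, 27°E

Write both endpoints as unit vectors p₁, p₂ with components (cos φ cos λ, cos φ sin λ, sin φ).
The central angle between the endpoints is δ = arccos(p₁·p₂) ≈ 1.597 rad (91.5°).
Interpolate at f = 3/7 with slerp weights a = sin((1−f)δ)/sin δ ≈ 0.791, b = sin(fδ)/sin δ ≈ 0.632.
p = a·p₁ + b·p₂ ≈ (0.721, 0.361, -0.592); φ = arcsin(p_z) ≈ -36.30°, λ = atan2(p_y, p_x) ≈ 26.61°.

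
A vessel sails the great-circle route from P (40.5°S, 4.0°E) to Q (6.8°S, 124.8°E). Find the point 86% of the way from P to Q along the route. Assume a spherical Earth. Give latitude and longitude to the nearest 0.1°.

Convert each endpoint to a unit vector on the sphere (x = cos φ cos λ, y = cos φ sin λ, z = sin φ).
The central angle between the endpoints is δ = arccos(p₁·p₂) ≈ 1.886 rad (108.0°).
Interpolate at f = 0.86 with slerp weights a = sin((1−f)δ)/sin δ ≈ 0.274, b = sin(fδ)/sin δ ≈ 1.050.
p = a·p₁ + b·p₂ ≈ (-0.387, 0.871, -0.303); φ = arcsin(p_z) ≈ -17.61°, λ = atan2(p_y, p_x) ≈ 113.96°.

≈ (17.6°S, 114.0°E)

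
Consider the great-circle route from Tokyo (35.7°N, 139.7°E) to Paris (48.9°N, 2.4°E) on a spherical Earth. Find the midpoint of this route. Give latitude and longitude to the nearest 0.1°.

Write both endpoints as unit vectors p₁, p₂ with components (cos φ cos λ, cos φ sin λ, sin φ).
The central angle between the endpoints is δ = arccos(p₁·p₂) ≈ 1.523 rad (87.3°).
Interpolate at f = 1/2 with slerp weights a = sin((1−f)δ)/sin δ ≈ 0.691, b = sin(fδ)/sin δ ≈ 0.691.
p = a·p₁ + b·p₂ ≈ (0.026, 0.382, 0.924); φ = arcsin(p_z) ≈ 67.49°, λ = atan2(p_y, p_x) ≈ 86.12°.

≈ 67.5°N, 86.1°E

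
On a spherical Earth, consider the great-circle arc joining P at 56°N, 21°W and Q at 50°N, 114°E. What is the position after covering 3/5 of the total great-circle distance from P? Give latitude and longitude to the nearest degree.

Convert each endpoint to a unit vector on the sphere (x = cos φ cos λ, y = cos φ sin λ, z = sin φ).
The central angle between the endpoints is δ = arccos(p₁·p₂) ≈ 1.180 rad (67.6°).
Interpolate at f = 3/5 with slerp weights a = sin((1−f)δ)/sin δ ≈ 0.492, b = sin(fδ)/sin δ ≈ 0.703.
p = a·p₁ + b·p₂ ≈ (0.073, 0.314, 0.946); φ = arcsin(p_z) ≈ 71.17°, λ = atan2(p_y, p_x) ≈ 76.96°.

≈ 71°N, 77°E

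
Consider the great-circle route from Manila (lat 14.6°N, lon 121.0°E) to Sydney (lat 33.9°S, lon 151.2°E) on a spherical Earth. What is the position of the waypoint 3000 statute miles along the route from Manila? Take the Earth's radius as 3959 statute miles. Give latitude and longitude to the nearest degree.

Write both endpoints as unit vectors p₁, p₂ with components (cos φ cos λ, cos φ sin λ, sin φ).
The central angle between the endpoints is δ = arccos(p₁·p₂) ≈ 0.984 rad (56.4°). The total great-circle distance is δ·R ≈ 0.984 × 3959 ≈ 3896 mi, so the target fraction is f = 3000/3896 ≈ 0.770.
Interpolate at f ≈ 0.770 with slerp weights a = sin((1−f)δ)/sin δ ≈ 0.269, b = sin(fδ)/sin δ ≈ 0.825.
p = a·p₁ + b·p₂ ≈ (-0.735, 0.554, -0.392); φ = arcsin(p_z) ≈ -23.10°, λ = atan2(p_y, p_x) ≈ 143.00°.

≈ lat 23°S, lon 143°E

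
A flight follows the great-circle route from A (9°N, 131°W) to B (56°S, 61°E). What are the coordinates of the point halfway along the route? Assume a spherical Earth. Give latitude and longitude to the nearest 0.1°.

Convert each endpoint to a unit vector on the sphere (x = cos φ cos λ, y = cos φ sin λ, z = sin φ).
The central angle between the endpoints is δ = arccos(p₁·p₂) ≈ 2.305 rad (132.1°).
Interpolate at f = 1/2 with slerp weights a = sin((1−f)δ)/sin δ ≈ 1.231, b = sin(fδ)/sin δ ≈ 1.231.
p = a·p₁ + b·p₂ ≈ (-0.464, -0.315, -0.828); φ = arcsin(p_z) ≈ -55.88°, λ = atan2(p_y, p_x) ≈ -145.78°.

≈ (55.9°S, 145.8°W)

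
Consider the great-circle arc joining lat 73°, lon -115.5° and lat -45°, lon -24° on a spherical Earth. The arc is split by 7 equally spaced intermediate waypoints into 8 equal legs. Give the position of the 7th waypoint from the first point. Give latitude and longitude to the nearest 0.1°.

≈ lat -29.5°, lon -31.5°

Write both endpoints as unit vectors p₁, p₂ with components (cos φ cos λ, cos φ sin λ, sin φ).
The central angle between the endpoints is δ = arccos(p₁·p₂) ≈ 2.321 rad (133.0°).
Interpolate at f = 7/8 with slerp weights a = sin((1−f)δ)/sin δ ≈ 0.391, b = sin(fδ)/sin δ ≈ 1.225.
p = a·p₁ + b·p₂ ≈ (0.742, -0.455, -0.492); φ = arcsin(p_z) ≈ -29.48°, λ = atan2(p_y, p_x) ≈ -31.54°.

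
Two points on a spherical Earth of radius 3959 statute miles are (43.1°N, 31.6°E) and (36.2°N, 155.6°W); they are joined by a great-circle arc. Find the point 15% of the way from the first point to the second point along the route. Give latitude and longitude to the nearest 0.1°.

Write both endpoints as unit vectors p₁, p₂ with components (cos φ cos λ, cos φ sin λ, sin φ).
The central angle between the endpoints is δ = arccos(p₁·p₂) ≈ 1.753 rad (100.4°).
Interpolate at f = 0.15 with slerp weights a = sin((1−f)δ)/sin δ ≈ 1.013, b = sin(fδ)/sin δ ≈ 0.264.
p = a·p₁ + b·p₂ ≈ (0.436, 0.300, 0.849); φ = arcsin(p_z) ≈ 58.06°, λ = atan2(p_y, p_x) ≈ 34.50°.

≈ (58.1°N, 34.5°E)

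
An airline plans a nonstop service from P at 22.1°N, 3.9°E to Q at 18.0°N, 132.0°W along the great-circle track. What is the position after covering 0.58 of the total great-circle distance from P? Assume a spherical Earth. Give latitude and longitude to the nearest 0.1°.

From cos δ = sin φ₁ sin φ₂ + cos φ₁ cos φ₂ cos Δλ, the central angle is δ ≈ 2.114 rad (121.1°).
Interpolate at f = 0.58 with slerp weights a = sin((1−f)δ)/sin δ ≈ 0.906, b = sin(fδ)/sin δ ≈ 1.099.
p = a·p₁ + b·p₂ ≈ (0.138, -0.720, 0.680); φ = arcsin(p_z) ≈ 42.88°, λ = atan2(p_y, p_x) ≈ -79.15°.

≈ 42.9°N, 79.2°W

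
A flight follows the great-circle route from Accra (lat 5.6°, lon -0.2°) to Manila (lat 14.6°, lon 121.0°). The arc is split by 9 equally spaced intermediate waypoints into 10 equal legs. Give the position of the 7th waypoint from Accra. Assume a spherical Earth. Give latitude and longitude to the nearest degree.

≈ lat 20°, lon 84°

The haversine formula gives a central angle δ ≈ 2.065 rad (118.3°) between the endpoints.
Interpolate at f = 7/10 with slerp weights a = sin((1−f)δ)/sin δ ≈ 0.660, b = sin(fδ)/sin δ ≈ 1.127.
p = a·p₁ + b·p₂ ≈ (0.095, 0.933, 0.348); φ = arcsin(p_z) ≈ 20.39°, λ = atan2(p_y, p_x) ≈ 84.20°.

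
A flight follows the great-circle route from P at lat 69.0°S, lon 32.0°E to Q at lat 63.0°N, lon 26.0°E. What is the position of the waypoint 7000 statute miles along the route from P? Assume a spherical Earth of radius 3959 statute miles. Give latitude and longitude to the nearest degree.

≈ lat 32°N, lon 28°E

Convert each endpoint to a unit vector on the sphere (x = cos φ cos λ, y = cos φ sin λ, z = sin φ).
The central angle between the endpoints is δ = arccos(p₁·p₂) ≈ 2.305 rad (132.1°). The total great-circle distance is δ·R ≈ 2.305 × 3959 ≈ 9126 mi, so the target fraction is f = 7000/9126 ≈ 0.767.
Interpolate at f ≈ 0.767 with slerp weights a = sin((1−f)δ)/sin δ ≈ 0.689, b = sin(fδ)/sin δ ≈ 1.321.
p = a·p₁ + b·p₂ ≈ (0.748, 0.394, 0.534); φ = arcsin(p_z) ≈ 32.26°, λ = atan2(p_y, p_x) ≈ 27.75°.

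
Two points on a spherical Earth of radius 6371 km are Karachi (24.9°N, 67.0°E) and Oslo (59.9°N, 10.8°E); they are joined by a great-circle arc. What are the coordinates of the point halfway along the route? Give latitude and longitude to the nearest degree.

≈ (46°N, 48°E)

From cos δ = sin φ₁ sin φ₂ + cos φ₁ cos φ₂ cos Δλ, the central angle is δ ≈ 0.905 rad (51.9°).
Interpolate at f = 1/2 with slerp weights a = sin((1−f)δ)/sin δ ≈ 0.556, b = sin(fδ)/sin δ ≈ 0.556.
p = a·p₁ + b·p₂ ≈ (0.471, 0.516, 0.715); φ = arcsin(p_z) ≈ 45.65°, λ = atan2(p_y, p_x) ≈ 47.64°.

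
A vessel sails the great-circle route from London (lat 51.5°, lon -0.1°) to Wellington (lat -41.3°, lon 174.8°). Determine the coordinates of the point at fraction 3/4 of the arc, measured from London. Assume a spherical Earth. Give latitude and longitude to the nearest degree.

The haversine formula gives a central angle δ ≈ 2.953 rad (169.2°) between the endpoints.
Interpolate at f = 3/4 with slerp weights a = sin((1−f)δ)/sin δ ≈ 3.598, b = sin(fδ)/sin δ ≈ 4.274.
p = a·p₁ + b·p₂ ≈ (-0.958, 0.287, -0.005); φ = arcsin(p_z) ≈ -0.29°, λ = atan2(p_y, p_x) ≈ 163.32°.

≈ lat 0°, lon 163°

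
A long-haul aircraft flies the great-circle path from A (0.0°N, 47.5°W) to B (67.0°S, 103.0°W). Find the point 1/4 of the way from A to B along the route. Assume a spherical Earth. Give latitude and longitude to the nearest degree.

≈ (18°S, 54°W)

Write both endpoints as unit vectors p₁, p₂ with components (cos φ cos λ, cos φ sin λ, sin φ).
The central angle between the endpoints is δ = arccos(p₁·p₂) ≈ 1.348 rad (77.2°).
Interpolate at f = 1/4 with slerp weights a = sin((1−f)δ)/sin δ ≈ 0.869, b = sin(fδ)/sin δ ≈ 0.339.
p = a·p₁ + b·p₂ ≈ (0.557, -0.770, -0.312); φ = arcsin(p_z) ≈ -18.18°, λ = atan2(p_y, p_x) ≈ -54.10°.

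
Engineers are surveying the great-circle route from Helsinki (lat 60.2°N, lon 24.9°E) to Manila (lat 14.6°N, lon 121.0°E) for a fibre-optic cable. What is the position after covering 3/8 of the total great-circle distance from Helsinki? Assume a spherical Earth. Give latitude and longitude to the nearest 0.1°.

≈ lat 53.6°N, lon 80.5°E

Convert each endpoint to a unit vector on the sphere (x = cos φ cos λ, y = cos φ sin λ, z = sin φ).
The central angle between the endpoints is δ = arccos(p₁·p₂) ≈ 1.402 rad (80.3°).
Interpolate at f = 3/8 with slerp weights a = sin((1−f)δ)/sin δ ≈ 0.780, b = sin(fδ)/sin δ ≈ 0.509.
p = a·p₁ + b·p₂ ≈ (0.098, 0.585, 0.805); φ = arcsin(p_z) ≈ 53.59°, λ = atan2(p_y, p_x) ≈ 80.53°.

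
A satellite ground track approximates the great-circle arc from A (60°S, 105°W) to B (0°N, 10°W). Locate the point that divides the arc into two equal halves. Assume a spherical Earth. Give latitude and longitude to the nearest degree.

Convert each endpoint to a unit vector on the sphere (x = cos φ cos λ, y = cos φ sin λ, z = sin φ).
The central angle between the endpoints is δ = arccos(p₁·p₂) ≈ 1.614 rad (92.5°).
Interpolate at f = 1/2 with slerp weights a = sin((1−f)δ)/sin δ ≈ 0.723, b = sin(fδ)/sin δ ≈ 0.723.
p = a·p₁ + b·p₂ ≈ (0.618, -0.475, -0.626); φ = arcsin(p_z) ≈ -38.77°, λ = atan2(p_y, p_x) ≈ -37.51°.

≈ (39°S, 38°W)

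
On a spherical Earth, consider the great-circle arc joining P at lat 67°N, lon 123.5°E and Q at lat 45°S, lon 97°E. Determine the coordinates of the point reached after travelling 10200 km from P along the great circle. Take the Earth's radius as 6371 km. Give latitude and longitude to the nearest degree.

≈ lat 23°S, lon 101°E

The haversine formula gives a central angle δ ≈ 1.986 rad (113.8°) between the endpoints. The total great-circle distance is δ·R ≈ 1.986 × 6371 ≈ 12655 km, so the target fraction is f = 10200/12655 ≈ 0.806.
Interpolate at f ≈ 0.806 with slerp weights a = sin((1−f)δ)/sin δ ≈ 0.411, b = sin(fδ)/sin δ ≈ 1.092.
p = a·p₁ + b·p₂ ≈ (-0.183, 0.901, -0.394); φ = arcsin(p_z) ≈ -23.23°, λ = atan2(p_y, p_x) ≈ 101.47°.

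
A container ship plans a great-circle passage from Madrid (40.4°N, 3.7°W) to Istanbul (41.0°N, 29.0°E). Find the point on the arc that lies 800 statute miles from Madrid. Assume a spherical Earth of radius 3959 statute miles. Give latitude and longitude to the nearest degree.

The haversine formula gives a central angle δ ≈ 0.430 rad (24.7°) between the endpoints. The total great-circle distance is δ·R ≈ 0.430 × 3959 ≈ 1703 mi, so the target fraction is f = 800/1703 ≈ 0.470.
Interpolate at f ≈ 0.470 with slerp weights a = sin((1−f)δ)/sin δ ≈ 0.542, b = sin(fδ)/sin δ ≈ 0.481.
p = a·p₁ + b·p₂ ≈ (0.730, 0.149, 0.667); φ = arcsin(p_z) ≈ 41.85°, λ = atan2(p_y, p_x) ≈ 11.57°.

≈ (42°N, 12°E)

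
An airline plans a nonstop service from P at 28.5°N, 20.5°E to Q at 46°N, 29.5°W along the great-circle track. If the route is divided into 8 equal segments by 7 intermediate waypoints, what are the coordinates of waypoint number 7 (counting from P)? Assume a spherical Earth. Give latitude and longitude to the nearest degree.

≈ 45°N, 22°W

Write both endpoints as unit vectors p₁, p₂ with components (cos φ cos λ, cos φ sin λ, sin φ).
The central angle between the endpoints is δ = arccos(p₁·p₂) ≈ 0.744 rad (42.6°).
Interpolate at f = 7/8 with slerp weights a = sin((1−f)δ)/sin δ ≈ 0.137, b = sin(fδ)/sin δ ≈ 0.895.
p = a·p₁ + b·p₂ ≈ (0.654, -0.264, 0.709); φ = arcsin(p_z) ≈ 45.16°, λ = atan2(p_y, p_x) ≈ -21.98°.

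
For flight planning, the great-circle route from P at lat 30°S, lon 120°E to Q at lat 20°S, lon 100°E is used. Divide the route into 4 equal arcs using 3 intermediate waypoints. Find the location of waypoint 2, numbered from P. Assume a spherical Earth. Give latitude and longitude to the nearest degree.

From cos δ = sin φ₁ sin φ₂ + cos φ₁ cos φ₂ cos Δλ, the central angle is δ ≈ 0.360 rad (20.7°).
Interpolate at f = 2/4 with slerp weights a = sin((1−f)δ)/sin δ ≈ 0.508, b = sin(fδ)/sin δ ≈ 0.508.
p = a·p₁ + b·p₂ ≈ (-0.303, 0.852, -0.428); φ = arcsin(p_z) ≈ -25.34°, λ = atan2(p_y, p_x) ≈ 109.59°.

≈ lat 25°S, lon 110°E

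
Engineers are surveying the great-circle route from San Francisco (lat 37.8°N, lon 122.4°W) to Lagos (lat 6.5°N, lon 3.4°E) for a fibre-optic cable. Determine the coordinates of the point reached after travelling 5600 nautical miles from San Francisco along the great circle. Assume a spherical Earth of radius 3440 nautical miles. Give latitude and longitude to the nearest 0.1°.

≈ lat 20.3°N, lon 11.1°W

Write both endpoints as unit vectors p₁, p₂ with components (cos φ cos λ, cos φ sin λ, sin φ).
The central angle between the endpoints is δ = arccos(p₁·p₂) ≈ 1.971 rad (112.9°). The total great-circle distance is δ·R ≈ 1.971 × 3440 ≈ 6781 nmi, so the target fraction is f = 5600/6781 ≈ 0.826.
Interpolate at f ≈ 0.826 with slerp weights a = sin((1−f)δ)/sin δ ≈ 0.366, b = sin(fδ)/sin δ ≈ 1.084.
p = a·p₁ + b·p₂ ≈ (0.921, -0.180, 0.347); φ = arcsin(p_z) ≈ 20.29°, λ = atan2(p_y, p_x) ≈ -11.07°.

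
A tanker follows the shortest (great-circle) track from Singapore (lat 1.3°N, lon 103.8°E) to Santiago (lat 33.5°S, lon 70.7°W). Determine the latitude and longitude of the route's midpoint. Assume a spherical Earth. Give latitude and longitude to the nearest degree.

Write both endpoints as unit vectors p₁, p₂ with components (cos φ cos λ, cos φ sin λ, sin φ).
The central angle between the endpoints is δ = arccos(p₁·p₂) ≈ 2.572 rad (147.4°).
Interpolate at f = 1/2 with slerp weights a = sin((1−f)δ)/sin δ ≈ 1.781, b = sin(fδ)/sin δ ≈ 1.781.
p = a·p₁ + b·p₂ ≈ (0.066, 0.327, -0.943); φ = arcsin(p_z) ≈ -70.48°, λ = atan2(p_y, p_x) ≈ 78.58°.

≈ lat 70°S, lon 79°E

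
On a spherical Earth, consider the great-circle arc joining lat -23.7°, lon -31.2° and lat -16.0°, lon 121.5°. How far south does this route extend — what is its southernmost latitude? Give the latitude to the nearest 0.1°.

≈ -57.0°

The great circle lies in the plane with unit normal n̂ = (p₁ × p₂)/|p₁ × p₂|.
Here n̂_z ≈ +0.545; the vertex latitude is φ_max = arccos|n̂_z| ≈ 57.0°.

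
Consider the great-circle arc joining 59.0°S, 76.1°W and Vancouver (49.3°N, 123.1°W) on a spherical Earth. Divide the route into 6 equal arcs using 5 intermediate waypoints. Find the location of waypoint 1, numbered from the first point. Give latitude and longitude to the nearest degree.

≈ 42°S, 89°W

Write both endpoints as unit vectors p₁, p₂ with components (cos φ cos λ, cos φ sin λ, sin φ).
The central angle between the endpoints is δ = arccos(p₁·p₂) ≈ 2.005 rad (114.9°).
Interpolate at f = 1/6 with slerp weights a = sin((1−f)δ)/sin δ ≈ 1.097, b = sin(fδ)/sin δ ≈ 0.362.
p = a·p₁ + b·p₂ ≈ (0.007, -0.746, -0.666); φ = arcsin(p_z) ≈ -41.76°, λ = atan2(p_y, p_x) ≈ -89.47°.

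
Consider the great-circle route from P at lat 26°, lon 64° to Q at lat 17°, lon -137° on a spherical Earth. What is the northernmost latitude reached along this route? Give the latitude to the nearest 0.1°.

≈ 65.3°

The great circle lies in the plane with unit normal n̂ = (p₁ × p₂)/|p₁ × p₂|.
Here n̂_z ≈ +0.417; the vertex latitude is φ_max = arccos|n̂_z| ≈ 65.3°.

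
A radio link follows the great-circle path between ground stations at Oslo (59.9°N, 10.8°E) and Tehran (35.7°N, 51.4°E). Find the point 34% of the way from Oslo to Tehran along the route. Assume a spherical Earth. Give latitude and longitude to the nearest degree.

≈ 53°N, 29°E

From cos δ = sin φ₁ sin φ₂ + cos φ₁ cos φ₂ cos Δλ, the central angle is δ ≈ 0.620 rad (35.5°).
Interpolate at f = 0.34 with slerp weights a = sin((1−f)δ)/sin δ ≈ 0.685, b = sin(fδ)/sin δ ≈ 0.360.
p = a·p₁ + b·p₂ ≈ (0.520, 0.293, 0.803); φ = arcsin(p_z) ≈ 53.37°, λ = atan2(p_y, p_x) ≈ 29.40°.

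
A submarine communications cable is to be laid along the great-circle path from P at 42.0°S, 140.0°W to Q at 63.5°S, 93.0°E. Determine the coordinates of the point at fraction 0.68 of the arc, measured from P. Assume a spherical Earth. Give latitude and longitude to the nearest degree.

Convert each endpoint to a unit vector on the sphere (x = cos φ cos λ, y = cos φ sin λ, z = sin φ).
The central angle between the endpoints is δ = arccos(p₁·p₂) ≈ 1.160 rad (66.5°).
Interpolate at f = 0.68 with slerp weights a = sin((1−f)δ)/sin δ ≈ 0.396, b = sin(fδ)/sin δ ≈ 0.774.
p = a·p₁ + b·p₂ ≈ (-0.243, 0.156, -0.957); φ = arcsin(p_z) ≈ -73.21°, λ = atan2(p_y, p_x) ≈ 147.36°.

≈ 73°S, 147°E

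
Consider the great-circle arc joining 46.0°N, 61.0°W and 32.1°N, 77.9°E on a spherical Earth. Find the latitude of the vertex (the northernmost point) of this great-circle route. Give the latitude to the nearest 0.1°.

≈ 67.2°N

The great circle lies in the plane with unit normal n̂ = (p₁ × p₂)/|p₁ × p₂|.
Here n̂_z ≈ +0.388; the vertex latitude is φ_max = arccos|n̂_z| ≈ 67.2°.
Check via Clairaut: cos φ_max = |cos φ₁| · sin C = cos(46.0°)·sin(33.9°) ≈ 0.388, again giving ≈ 67.2°.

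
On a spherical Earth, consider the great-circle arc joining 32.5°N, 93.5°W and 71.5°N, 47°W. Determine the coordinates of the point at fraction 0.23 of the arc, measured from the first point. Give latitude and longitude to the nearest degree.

Convert each endpoint to a unit vector on the sphere (x = cos φ cos λ, y = cos φ sin λ, z = sin φ).
The central angle between the endpoints is δ = arccos(p₁·p₂) ≈ 0.804 rad (46.1°).
Interpolate at f = 0.23 with slerp weights a = sin((1−f)δ)/sin δ ≈ 0.806, b = sin(fδ)/sin δ ≈ 0.255.
p = a·p₁ + b·p₂ ≈ (0.014, -0.738, 0.675); φ = arcsin(p_z) ≈ 42.46°, λ = atan2(p_y, p_x) ≈ -88.93°.

≈ 42°N, 89°W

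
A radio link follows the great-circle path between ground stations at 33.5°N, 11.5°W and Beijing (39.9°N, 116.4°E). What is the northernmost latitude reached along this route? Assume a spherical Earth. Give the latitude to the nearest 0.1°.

≈ 59.7°N

The great circle lies in the plane with unit normal n̂ = (p₁ × p₂)/|p₁ × p₂|.
Here n̂_z ≈ +0.505; the vertex latitude is φ_max = arccos|n̂_z| ≈ 59.7°.
Check via Clairaut: cos φ_max = |cos φ₁| · sin C = cos(33.5°)·sin(37.3°) ≈ 0.505, again giving ≈ 59.7°.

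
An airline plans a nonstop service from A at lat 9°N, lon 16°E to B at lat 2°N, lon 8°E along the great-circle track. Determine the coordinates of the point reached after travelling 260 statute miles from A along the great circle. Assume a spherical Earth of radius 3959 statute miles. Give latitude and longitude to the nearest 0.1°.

The haversine formula gives a central angle δ ≈ 0.185 rad (10.6°) between the endpoints. The total great-circle distance is δ·R ≈ 0.185 × 3959 ≈ 732 mi, so the target fraction is f = 260/732 ≈ 0.355.
Interpolate at f ≈ 0.355 with slerp weights a = sin((1−f)δ)/sin δ ≈ 0.647, b = sin(fδ)/sin δ ≈ 0.357.
p = a·p₁ + b·p₂ ≈ (0.968, 0.226, 0.114); φ = arcsin(p_z) ≈ 6.53°, λ = atan2(p_y, p_x) ≈ 13.14°.

≈ lat 6.5°N, lon 13.1°E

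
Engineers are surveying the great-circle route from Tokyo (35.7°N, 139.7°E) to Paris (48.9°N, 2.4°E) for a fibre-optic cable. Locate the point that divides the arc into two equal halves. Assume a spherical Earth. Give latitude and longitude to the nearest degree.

≈ (67°N, 86°E)

The haversine formula gives a central angle δ ≈ 1.523 rad (87.3°) between the endpoints.
Interpolate at f = 1/2 with slerp weights a = sin((1−f)δ)/sin δ ≈ 0.691, b = sin(fδ)/sin δ ≈ 0.691.
p = a·p₁ + b·p₂ ≈ (0.026, 0.382, 0.924); φ = arcsin(p_z) ≈ 67.49°, λ = atan2(p_y, p_x) ≈ 86.12°.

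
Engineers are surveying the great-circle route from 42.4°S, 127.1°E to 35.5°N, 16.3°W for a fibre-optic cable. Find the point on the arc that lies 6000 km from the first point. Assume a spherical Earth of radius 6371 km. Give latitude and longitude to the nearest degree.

≈ 24°S, 65°E

Write both endpoints as unit vectors p₁, p₂ with components (cos φ cos λ, cos φ sin λ, sin φ).
The central angle between the endpoints is δ = arccos(p₁·p₂) ≈ 2.635 rad (151.0°). The total great-circle distance is δ·R ≈ 2.635 × 6371 ≈ 16785 km, so the target fraction is f = 6000/16785 ≈ 0.357.
Interpolate at f ≈ 0.357 with slerp weights a = sin((1−f)δ)/sin δ ≈ 2.044, b = sin(fδ)/sin δ ≈ 1.665.
p = a·p₁ + b·p₂ ≈ (0.391, 0.823, -0.411); φ = arcsin(p_z) ≈ -24.29°, λ = atan2(p_y, p_x) ≈ 64.62°.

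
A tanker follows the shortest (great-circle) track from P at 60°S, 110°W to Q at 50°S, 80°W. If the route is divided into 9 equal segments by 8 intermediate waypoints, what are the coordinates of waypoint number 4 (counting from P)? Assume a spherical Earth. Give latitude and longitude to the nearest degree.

Write both endpoints as unit vectors p₁, p₂ with components (cos φ cos λ, cos φ sin λ, sin φ).
The central angle between the endpoints is δ = arccos(p₁·p₂) ≈ 0.343 rad (19.7°).
Interpolate at f = 4/9 with slerp weights a = sin((1−f)δ)/sin δ ≈ 0.563, b = sin(fδ)/sin δ ≈ 0.452.
p = a·p₁ + b·p₂ ≈ (-0.046, -0.550, -0.834); φ = arcsin(p_z) ≈ -56.47°, λ = atan2(p_y, p_x) ≈ -94.77°.

≈ 56°S, 95°W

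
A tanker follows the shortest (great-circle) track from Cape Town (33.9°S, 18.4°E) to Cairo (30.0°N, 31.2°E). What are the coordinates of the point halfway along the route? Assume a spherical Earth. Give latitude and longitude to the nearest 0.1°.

Write both endpoints as unit vectors p₁, p₂ with components (cos φ cos λ, cos φ sin λ, sin φ).
The central angle between the endpoints is δ = arccos(p₁·p₂) ≈ 1.135 rad (65.0°).
Interpolate at f = 1/2 with slerp weights a = sin((1−f)δ)/sin δ ≈ 0.593, b = sin(fδ)/sin δ ≈ 0.593.
p = a·p₁ + b·p₂ ≈ (0.906, 0.421, -0.034); φ = arcsin(p_z) ≈ -1.96°, λ = atan2(p_y, p_x) ≈ 24.94°.

≈ 2.0°S, 24.9°E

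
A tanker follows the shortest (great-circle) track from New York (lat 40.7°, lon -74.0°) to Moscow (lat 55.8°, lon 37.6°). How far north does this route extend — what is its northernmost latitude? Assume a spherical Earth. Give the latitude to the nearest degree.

≈ 65°

The great circle lies in the plane with unit normal n̂ = (p₁ × p₂)/|p₁ × p₂|.
Here n̂_z ≈ +0.429; the vertex latitude is φ_max = arccos|n̂_z| ≈ 64.6°.
Check via Clairaut: cos φ_max = |cos φ₁| · sin C = cos(40.7°)·sin(34.4°) ≈ 0.429, again giving ≈ 64.6°.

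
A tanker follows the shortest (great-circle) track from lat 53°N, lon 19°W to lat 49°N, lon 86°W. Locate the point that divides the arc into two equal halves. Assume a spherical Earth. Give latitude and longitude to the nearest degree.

The haversine formula gives a central angle δ ≈ 0.712 rad (40.8°) between the endpoints.
Interpolate at f = 1/2 with slerp weights a = sin((1−f)δ)/sin δ ≈ 0.533, b = sin(fδ)/sin δ ≈ 0.533.
p = a·p₁ + b·p₂ ≈ (0.328, -0.454, 0.829); φ = arcsin(p_z) ≈ 55.96°, λ = atan2(p_y, p_x) ≈ -54.13°.

≈ lat 56°N, lon 54°W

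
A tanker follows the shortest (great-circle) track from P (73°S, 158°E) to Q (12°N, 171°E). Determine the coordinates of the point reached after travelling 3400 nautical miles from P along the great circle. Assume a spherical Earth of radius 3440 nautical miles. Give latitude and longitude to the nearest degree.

≈ (17°S, 169°E)

From cos δ = sin φ₁ sin φ₂ + cos φ₁ cos φ₂ cos Δλ, the central angle is δ ≈ 1.491 rad (85.4°). The total great-circle distance is δ·R ≈ 1.491 × 3440 ≈ 5129 nmi, so the target fraction is f = 3400/5129 ≈ 0.663.
Interpolate at f ≈ 0.663 with slerp weights a = sin((1−f)δ)/sin δ ≈ 0.483, b = sin(fδ)/sin δ ≈ 0.838.
p = a·p₁ + b·p₂ ≈ (-0.940, 0.181, -0.288); φ = arcsin(p_z) ≈ -16.73°, λ = atan2(p_y, p_x) ≈ 169.10°.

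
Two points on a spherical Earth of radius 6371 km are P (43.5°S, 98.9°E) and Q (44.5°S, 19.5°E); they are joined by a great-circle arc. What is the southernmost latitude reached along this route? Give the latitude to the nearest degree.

The great circle lies in the plane with unit normal n̂ = (p₁ × p₂)/|p₁ × p₂|.
Here n̂_z ≈ -0.623; the vertex latitude is φ_max = arccos|n̂_z| ≈ 51.5°.

≈ 51°S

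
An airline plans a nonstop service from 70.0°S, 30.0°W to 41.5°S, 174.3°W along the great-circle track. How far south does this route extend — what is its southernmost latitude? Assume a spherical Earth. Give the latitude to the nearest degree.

The great circle lies in the plane with unit normal n̂ = (p₁ × p₂)/|p₁ × p₂|.
Here n̂_z ≈ -0.164; the vertex latitude is φ_max = arccos|n̂_z| ≈ 80.5°.

≈ 81°S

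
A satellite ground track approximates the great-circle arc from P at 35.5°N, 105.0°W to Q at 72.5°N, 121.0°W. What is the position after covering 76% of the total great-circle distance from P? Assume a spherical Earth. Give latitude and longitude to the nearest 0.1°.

≈ 63.8°N, 113.5°W

Convert each endpoint to a unit vector on the sphere (x = cos φ cos λ, y = cos φ sin λ, z = sin φ).
The central angle between the endpoints is δ = arccos(p₁·p₂) ≈ 0.661 rad (37.9°).
Interpolate at f = 0.76 with slerp weights a = sin((1−f)δ)/sin δ ≈ 0.257, b = sin(fδ)/sin δ ≈ 0.784.
p = a·p₁ + b·p₂ ≈ (-0.176, -0.405, 0.897); φ = arcsin(p_z) ≈ 63.83°, λ = atan2(p_y, p_x) ≈ -113.48°.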